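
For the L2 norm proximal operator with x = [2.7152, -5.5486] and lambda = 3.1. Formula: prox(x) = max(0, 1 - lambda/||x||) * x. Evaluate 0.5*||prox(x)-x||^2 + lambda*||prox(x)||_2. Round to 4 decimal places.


Step 1: Compute ||x||.
||x|| = 6.1773
Step 2: Compute scaling factor.
scale = max(0, 1 - 3.1/6.1773) = 0.4982
Step 3: prox(x) = [1.3526, -2.7641]
||prox(x)|| = 3.0773
Step 4: Proximal objective.
0.5*||prox-x||^2 = 4.805
lambda*||prox|| = 9.5396
Total = 14.3447


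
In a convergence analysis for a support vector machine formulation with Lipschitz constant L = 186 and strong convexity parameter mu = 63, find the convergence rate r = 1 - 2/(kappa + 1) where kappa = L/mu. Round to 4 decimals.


Step 1: Compute the condition number.
kappa = L/mu = 186/63 = 2.9524
Step 2: Compute the convergence rate.
r = 1 - 2/(kappa + 1) = 1 - 2*mu/(L + mu) = (L - mu)/(L + mu) = 123/249 = 0.494


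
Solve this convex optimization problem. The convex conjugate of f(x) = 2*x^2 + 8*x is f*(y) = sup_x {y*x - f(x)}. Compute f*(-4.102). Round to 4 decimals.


f*(y) = sup_x {y*x - a*x^2 - b*x} = sup_x {(y-b)*x - a*x^2}
FOC: (y - b) - 2a*x = 0 => x* = (y - b)/(2a)
x* = (-4.102 - 8)/(2*2) = -3.0255
f*(-4.102) = (y-b)^2/(4a) = (-4.102 - 8)^2/(4*2)
= 146.4584/8 = 18.3073


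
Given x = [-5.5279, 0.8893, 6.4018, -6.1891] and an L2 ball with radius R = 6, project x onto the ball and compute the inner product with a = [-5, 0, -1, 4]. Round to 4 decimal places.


Step 1: Compute ||x|| (intermediates to 6 decimals).
||x|| = sqrt((-5.5279)^2 + 0.8893^2 + 6.4018^2 + (-6.1891)^2) = 10.51839
Step 2: Project.
Since ||x|| > R, scale = R/||x|| = 6/10.51839 = 0.57043, proj(x) = scale * x
proj(x) = [-3.15328, 0.507283, 3.651779, -3.530448]
Step 3: Dot product.
a^T * proj(x) = -5*(-3.15328) + 0*0.507283 - 1*3.651779 + 4*(-3.530448) = -2.0072


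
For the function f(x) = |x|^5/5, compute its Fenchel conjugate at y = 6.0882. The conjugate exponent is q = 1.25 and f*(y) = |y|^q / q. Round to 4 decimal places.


The conjugate exponent q satisfies 1/p + 1/q = 1.
p = 5, so q = 5/(5 - 1) = 1.25
|y|^q = 6.0882^1.25 = 9.5634
f*(6.0882) = 9.5634 / 1.25 = 7.6507


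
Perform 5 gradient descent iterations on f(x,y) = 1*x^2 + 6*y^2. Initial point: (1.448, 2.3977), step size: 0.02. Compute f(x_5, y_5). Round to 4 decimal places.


Gradient descent on f(x,y) = 1*x^2 + 6*y^2.
Starting point: (1.448, 2.3977), alpha = 0.02
Step 1: grad_x = 2*1*1.448 = 2.896, grad_y = 2*6*2.3977 = 28.7724
  x_1 = 1.448 - 0.02*2.896 = 1.3901
  y_1 = 2.3977 - 0.02*28.7724 = 1.8223
Step 2: grad_x = 2*1*1.3901 = 2.7802, grad_y = 2*6*1.8223 = 21.867
  x_2 = 1.3901 - 0.02*2.7802 = 1.3345
  y_2 = 1.8223 - 0.02*21.867 = 1.3849
Step 3: grad_x = 2*1*1.3345 = 2.669, grad_y = 2*6*1.3849 = 16.6189
  x_3 = 1.3345 - 0.02*2.669 = 1.2811
  y_3 = 1.3849 - 0.02*16.6189 = 1.0525
Step 4: grad_x = 2*1*1.2811 = 2.5622, grad_y = 2*6*1.0525 = 12.6304
  x_4 = 1.2811 - 0.02*2.5622 = 1.2299
  y_4 = 1.0525 - 0.02*12.6304 = 0.7999
Step 5: grad_x = 2*1*1.2299 = 2.4597, grad_y = 2*6*0.7999 = 9.5991
  x_5 = 1.2299 - 0.02*2.4597 = 1.1807
  y_5 = 0.7999 - 0.02*9.5991 = 0.6079
f(1.1807, 0.6079) = 1*1.1807^2 + 6*0.6079^2 = 3.6115


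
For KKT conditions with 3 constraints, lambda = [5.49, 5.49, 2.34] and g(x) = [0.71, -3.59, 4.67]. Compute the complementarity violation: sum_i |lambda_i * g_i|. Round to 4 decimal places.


KKT complementary slackness check:
lambda_1 * g_1 = 5.49 * 0.71 = 3.8979
lambda_2 * g_2 = 5.49 * -3.59 = -19.7091
lambda_3 * g_3 = 2.34 * 4.67 = 10.9278
Total violation = 3.8979 + 19.7091 + 10.9278 = 34.5348


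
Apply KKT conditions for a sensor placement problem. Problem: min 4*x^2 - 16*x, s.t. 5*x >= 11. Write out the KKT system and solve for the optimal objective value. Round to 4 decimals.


Step 1: Try lambda = 0 (constraint inactive).
x_unc = 16/(2*4) = 2.0
Check: 5*2.0 = 10.0 < 11 -- violated!
Step 2: Constraint must be active: 5*x = 11
x* = 11/5 = 2.2
lambda = (2*4*2.2 - 16)/5 = 0.32
Step 3: Compute optimal value.
f(x*) = 4*2.2^2 - 16*2.2 = -15.84


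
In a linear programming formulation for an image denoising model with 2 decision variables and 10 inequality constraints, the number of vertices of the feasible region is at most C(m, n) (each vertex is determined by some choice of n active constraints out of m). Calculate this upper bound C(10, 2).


Each vertex corresponds to some choice of n active constraints out of m, so the number of vertices is at most C(m, n) = m! / (n!(m-n)!).
m = 10, n = 2
Numerator: 10 * 9
Denominator: 2! = 2
C(10, 2) = 45


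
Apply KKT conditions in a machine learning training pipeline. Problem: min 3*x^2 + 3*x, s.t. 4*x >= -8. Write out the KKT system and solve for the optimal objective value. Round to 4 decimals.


Step 1: Try lambda = 0 (constraint inactive).
Stationarity: 2*3*x + 3 = 0
x* = -3/(2*3) = -0.5
Check constraint: 4*-0.5 = -2.0 >= -8 -- satisfied.
Step 2: Compute optimal value.
f(x*) = 3*(-0.5)^2 + 3*(-0.5) = -0.75


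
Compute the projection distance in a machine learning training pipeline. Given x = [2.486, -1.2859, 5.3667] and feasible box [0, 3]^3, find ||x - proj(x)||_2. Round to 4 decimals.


Project each component onto [0, 3].
clip(2.486) = 2.486, clip(-1.2859) = 0.0, clip(5.3667) = 3.0
Projection = [2.486, 0.0, 3.0]
Squared diffs: [0.0, 1.6535, 5.6013]
Distance = sqrt(7.2548) = 2.6935


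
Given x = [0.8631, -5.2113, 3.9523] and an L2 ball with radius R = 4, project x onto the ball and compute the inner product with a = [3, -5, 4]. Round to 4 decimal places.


Step 1: Compute ||x|| (intermediates to 6 decimals).
||x|| = sqrt(0.8631^2 + (-5.2113)^2 + 3.9523^2) = 6.597216
Step 2: Project.
Since ||x|| > R, scale = R/||x|| = 4/6.597216 = 0.606316, proj(x) = scale * x
proj(x) = [0.523311, -3.159695, 2.396343]
Step 3: Dot product.
a^T * proj(x) = 3*0.523311 - 5*(-3.159695) + 4*2.396343 = 26.9538


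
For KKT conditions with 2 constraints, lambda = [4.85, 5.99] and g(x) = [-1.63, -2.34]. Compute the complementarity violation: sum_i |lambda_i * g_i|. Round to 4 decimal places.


KKT complementary slackness check:
lambda_1 * g_1 = 4.85 * -1.63 = -7.9055
lambda_2 * g_2 = 5.99 * -2.34 = -14.0166
Total violation = 7.9055 + 14.0166 = 21.9221


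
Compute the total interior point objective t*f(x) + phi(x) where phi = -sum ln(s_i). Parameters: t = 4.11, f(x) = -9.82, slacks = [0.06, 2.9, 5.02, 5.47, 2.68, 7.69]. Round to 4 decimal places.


Step 1: Compute log-barrier.
ln values: [-2.8134, 1.0647, 1.6134, 1.6993, 0.9858, 2.0399]
phi = -(-2.8134 + 1.0647 + 1.6134 + 1.6993 + 0.9858 + 2.0399) = -4.5897
Step 2: Compute augmented objective.
t*f(x) = 4.11*-9.82 = -40.3602
Total = -40.3602 - 4.5897 = -44.9499


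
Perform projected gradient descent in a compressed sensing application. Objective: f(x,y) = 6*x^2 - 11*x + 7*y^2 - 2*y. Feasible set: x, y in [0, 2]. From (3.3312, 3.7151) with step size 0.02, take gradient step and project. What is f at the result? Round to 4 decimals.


Step 1: Compute gradient at (3.3312, 3.7151).
grad_x = 2*6*3.3312 - 11 = 28.9744
grad_y = 2*7*3.7151 - 2 = 50.0114
Step 2: Gradient step.
x_raw = 3.3312 - 0.02*28.9744 = 2.7517
y_raw = 3.7151 - 0.02*50.0114 = 2.7149
Step 3: Project onto [0, 2].
x_proj = clip(2.7517) = 2.0
y_proj = clip(2.7149) = 2.0
Step 4: Evaluate f.
f(2.0, 2.0) = 26.0


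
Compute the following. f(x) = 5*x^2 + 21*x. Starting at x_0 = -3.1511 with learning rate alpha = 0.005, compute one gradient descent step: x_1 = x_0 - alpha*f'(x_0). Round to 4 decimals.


We compute the gradient at x_0 and apply the update.
f'(x) = 10*x + 21
f'(-3.1511) = 10*-3.1511 + 21 = -10.511
x_1 = -3.1511 - 0.005*-10.511 = -3.0985


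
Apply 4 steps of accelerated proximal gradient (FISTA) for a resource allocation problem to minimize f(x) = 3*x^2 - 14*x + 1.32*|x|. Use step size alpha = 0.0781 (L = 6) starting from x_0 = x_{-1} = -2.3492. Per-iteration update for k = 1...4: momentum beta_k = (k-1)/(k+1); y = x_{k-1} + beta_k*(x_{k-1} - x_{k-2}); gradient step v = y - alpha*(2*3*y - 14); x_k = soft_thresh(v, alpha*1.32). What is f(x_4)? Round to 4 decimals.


FISTA on f(x) = 3*x^2 - 14*x + 1.32*|x|
L = 6, alpha = 0.0781
Iteration 1: beta = 0.0, y = -2.3492 + 0.0*(-2.3492 + 2.3492) = -2.3492
  grad(y) = -28.0952, v = y - alpha*grad = -0.155
  prox(v) = soft_thresh(-0.155, 0.1031) = -0.0519
Iteration 2: beta = 0.3333, y = -0.0519 + 0.3333*(-0.0519 + 2.3492) = 0.7139
  grad(y) = -9.7166, v = y - alpha*grad = 1.4728
  prox(v) = soft_thresh(1.4728, 0.1031) = 1.3697
Iteration 3: beta = 0.5, y = 1.3697 + 0.5*(1.3697 + 0.0519) = 2.0805
  grad(y) = -1.5173, v = y - alpha*grad = 2.199
  prox(v) = soft_thresh(2.199, 0.1031) = 2.0959
Iteration 4: beta = 0.6, y = 2.0959 + 0.6*(2.0959 - 1.3697) = 2.5316
  grad(y) = 1.1894, v = y - alpha*grad = 2.4387
  prox(v) = soft_thresh(2.4387, 0.1031) = 2.3356
f(x_4) = 3*2.3356^2 - 14*2.3356 + 1.32*|2.3356| = -13.2503


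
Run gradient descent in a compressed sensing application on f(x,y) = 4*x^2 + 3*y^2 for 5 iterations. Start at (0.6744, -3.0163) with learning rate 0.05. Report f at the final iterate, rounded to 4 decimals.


Gradient descent on f(x,y) = 4*x^2 + 3*y^2.
Starting point: (0.6744, -3.0163), alpha = 0.05
Step 1: grad_x = 2*4*0.6744 = 5.3952, grad_y = 2*3*-3.0163 = -18.0978
  x_1 = 0.6744 - 0.05*5.3952 = 0.4046
  y_1 = -3.0163 - 0.05*-18.0978 = -2.1114
Step 2: grad_x = 2*4*0.4046 = 3.2371, grad_y = 2*3*-2.1114 = -12.6685
  x_2 = 0.4046 - 0.05*3.2371 = 0.2428
  y_2 = -2.1114 - 0.05*-12.6685 = -1.478
Step 3: grad_x = 2*4*0.2428 = 1.9423, grad_y = 2*3*-1.478 = -8.8679
  x_3 = 0.2428 - 0.05*1.9423 = 0.1457
  y_3 = -1.478 - 0.05*-8.8679 = -1.0346
Step 4: grad_x = 2*4*0.1457 = 1.1654, grad_y = 2*3*-1.0346 = -6.2075
  x_4 = 0.1457 - 0.05*1.1654 = 0.0874
  y_4 = -1.0346 - 0.05*-6.2075 = -0.7242
Step 5: grad_x = 2*4*0.0874 = 0.6992, grad_y = 2*3*-0.7242 = -4.3453
  x_5 = 0.0874 - 0.05*0.6992 = 0.0524
  y_5 = -0.7242 - 0.05*-4.3453 = -0.5069
f(0.0524, -0.5069) = 4*0.0524^2 + 3*(-0.5069)^2 = 0.782


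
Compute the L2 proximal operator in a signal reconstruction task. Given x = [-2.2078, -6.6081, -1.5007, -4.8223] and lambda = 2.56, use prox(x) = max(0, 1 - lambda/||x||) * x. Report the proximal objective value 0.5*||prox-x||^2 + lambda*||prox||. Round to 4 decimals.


Step 1: Compute ||x||.
||x|| = 8.6051
Step 2: Compute scaling factor.
scale = max(0, 1 - 2.56/8.6051) = 0.7025
Step 3: prox(x) = [-1.551, -4.6422, -1.0542, -3.3877]
||prox(x)|| = 6.0451
Step 4: Proximal objective.
0.5*||prox-x||^2 = 3.2768
lambda*||prox|| = 15.4755
Total = 18.7523


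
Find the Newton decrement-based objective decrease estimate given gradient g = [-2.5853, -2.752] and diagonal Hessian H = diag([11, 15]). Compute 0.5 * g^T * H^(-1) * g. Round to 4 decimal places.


Step 1: H is diagonal, so H^(-1) * g = [-0.235, -0.1835].
Step 2: g^T H^(-1) g = sum_i g_i^2 / H_ii
  = (-2.5853)^2/11 + (-2.752)^2/15
  = 0.6076 + 0.5049 = 1.1125
Step 3: Objective decrease = 0.5 * g^T H^(-1) g = 0.5563


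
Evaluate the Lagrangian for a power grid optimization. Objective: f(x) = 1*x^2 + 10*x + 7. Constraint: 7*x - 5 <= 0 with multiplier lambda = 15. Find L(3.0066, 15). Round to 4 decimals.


Step 1: Evaluate f(x).
f(3.0066) = 1*3.0066^2 + 10*3.0066 + 7 = 46.1056
Step 2: Evaluate g(x).
g(3.0066) = 7*3.0066 - 5 = 16.0462
Step 3: Compute Lagrangian.
L = 46.1056 + 15*16.0462 = 286.7986


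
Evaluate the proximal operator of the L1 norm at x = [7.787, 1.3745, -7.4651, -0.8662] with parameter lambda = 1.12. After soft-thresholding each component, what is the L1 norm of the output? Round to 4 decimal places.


Soft-thresholding with lambda = 1.12:
prox(7.787) = sign(7.787)*max(|7.787| - 1.12, 0) = 6.667
prox(1.3745) = sign(1.3745)*max(|1.3745| - 1.12, 0) = 0.2545
prox(-7.4651) = sign(-7.4651)*max(|-7.4651| - 1.12, 0) = -6.3451
prox(-0.8662) = sign(-0.8662)*max(|-0.8662| - 1.12, 0) = 0.0
prox(x) = [6.667, 0.2545, -6.3451, 0.0]
||prox(x)||_1 = 6.667 + 0.2545 + 6.3451 + 0.0 = 13.2666


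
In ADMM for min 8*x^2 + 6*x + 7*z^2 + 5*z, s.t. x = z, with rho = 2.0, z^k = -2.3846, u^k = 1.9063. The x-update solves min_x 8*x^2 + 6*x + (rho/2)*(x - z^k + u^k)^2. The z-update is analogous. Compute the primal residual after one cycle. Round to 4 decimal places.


ADMM iteration with rho = 2.0, z^k = -2.3846, u^k = 1.9063
Step 1: x-update.
Minimize 8*x^2 + 6*x + (2.0/2)*(x + 2.3846 + 1.9063)^2
FOC: (2*8 + 2.0)*x = -6 + 2.0*(-2.3846 - 1.9063)
x^{k+1} = -0.8101
Step 2: z-update.
Minimize 7*z^2 + 5*z + (2.0/2)*(-0.8101 - z + 1.9063)^2
FOC: (2*7 + 2.0)*z = -5 + 2.0*(-0.8101 + 1.9063)
z^{k+1} = -0.1755
Step 3: u-update.
u^{k+1} = 1.9063 - 0.8101 + 0.1755 = 1.2717
Step 4: Primal residual = |-0.8101 + 0.1755| = 0.6346


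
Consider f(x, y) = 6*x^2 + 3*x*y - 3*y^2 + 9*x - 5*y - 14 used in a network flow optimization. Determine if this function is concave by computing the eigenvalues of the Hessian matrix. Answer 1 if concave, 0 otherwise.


The Hessian of f(x,y) = 6*x^2 + 3*x*y - 3*y^2 + 9*x - 5*y - 14 is:
H = [[12, 3], [3, -6]]
Trace = 12 - 6 = 6
Determinant = 12*-6 - (3)^2 = -81
Discriminant = (6)^2 - 4*-81 = 360.0
Eigenvalues: lambda_1 = -6.4868, lambda_2 = 12.4868
The function is not concave.

0


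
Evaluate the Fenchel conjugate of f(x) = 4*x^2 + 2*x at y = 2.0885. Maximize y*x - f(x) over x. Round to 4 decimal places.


f*(y) = sup_x {y*x - a*x^2 - b*x} = sup_x {(y-b)*x - a*x^2}
FOC: (y - b) - 2a*x = 0 => x* = (y - b)/(2a)
x* = (2.0885 - 2)/(2*4) = 0.0111
f*(2.0885) = (y-b)^2/(4a) = (2.0885 - 2)^2/(4*4)
= 0.0078/16 = 0.0005


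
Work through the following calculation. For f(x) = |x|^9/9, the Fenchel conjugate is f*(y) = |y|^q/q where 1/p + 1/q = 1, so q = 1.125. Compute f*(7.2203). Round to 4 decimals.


The conjugate exponent q satisfies 1/p + 1/q = 1.
p = 9, so q = 9/(9 - 1) = 1.125
|y|^q = 7.2203^1.125 = 9.2443
f*(7.2203) = 9.2443 / 1.125 = 8.2172


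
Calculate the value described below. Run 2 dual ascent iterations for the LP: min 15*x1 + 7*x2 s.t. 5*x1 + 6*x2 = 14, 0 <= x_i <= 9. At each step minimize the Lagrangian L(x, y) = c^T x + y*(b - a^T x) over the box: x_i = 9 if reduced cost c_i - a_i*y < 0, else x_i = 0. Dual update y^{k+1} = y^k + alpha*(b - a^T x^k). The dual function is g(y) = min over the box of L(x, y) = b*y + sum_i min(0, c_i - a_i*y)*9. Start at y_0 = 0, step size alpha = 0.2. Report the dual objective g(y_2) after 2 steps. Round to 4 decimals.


Dual ascent for LP: min 15*x1 + 7*x2, 5*x1 + 6*x2 = 14, 0 <= x_i <= 9
Step 1: y^k = 0.0, reduced costs: (15.0, 7.0)
  x^k = (0.0, 0.0), subgradient = b - a^T x = 14.0
  y^{k+1} = 0.0 + 0.2*14.0 = 2.8
Step 2: y^k = 2.8, reduced costs: (1.0, -9.8)
  x^k = (0.0, 9.0), subgradient = b - a^T x = -40.0
  y^{k+1} = 2.8 + 0.2*-40.0 = -5.2
Dual objective at y_2 = -5.2: reduced costs (41.0, 38.2), box minimizer x = (0.0, 0.0)
g(y_2) = b*y + (c1 - a1*y)*x1 + (c2 - a2*y)*x2 = 14*(-5.2) + 41.0*0.0 + 38.2*0.0 = -72.8 + 0.0 + 0.0 = -72.8


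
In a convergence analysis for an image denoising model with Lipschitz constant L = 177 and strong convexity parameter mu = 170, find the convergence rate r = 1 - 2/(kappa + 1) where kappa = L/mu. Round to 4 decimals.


Step 1: Compute the condition number.
kappa = L/mu = 177/170 = 1.0412
Step 2: Compute the convergence rate.
r = 1 - 2/(kappa + 1) = 1 - 2*mu/(L + mu) = (L - mu)/(L + mu) = 7/347 = 0.0202


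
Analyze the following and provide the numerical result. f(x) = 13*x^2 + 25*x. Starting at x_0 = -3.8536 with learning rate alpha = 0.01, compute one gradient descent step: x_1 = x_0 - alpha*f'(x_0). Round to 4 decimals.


We compute the gradient at x_0 and apply the update.
f'(x) = 26*x + 25
f'(-3.8536) = 26*-3.8536 + 25 = -75.1936
x_1 = -3.8536 - 0.01*-75.1936 = -3.1017


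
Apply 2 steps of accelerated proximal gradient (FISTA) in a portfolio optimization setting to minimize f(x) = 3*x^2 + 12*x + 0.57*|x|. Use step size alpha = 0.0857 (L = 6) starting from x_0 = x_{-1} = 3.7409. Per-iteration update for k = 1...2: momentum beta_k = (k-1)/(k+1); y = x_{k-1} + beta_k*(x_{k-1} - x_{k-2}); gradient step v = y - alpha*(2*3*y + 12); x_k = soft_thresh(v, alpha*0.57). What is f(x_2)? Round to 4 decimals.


FISTA on f(x) = 3*x^2 + 12*x + 0.57*|x|
L = 6, alpha = 0.0857
Iteration 1: beta = 0.0, y = 3.7409 + 0.0*(3.7409 - 3.7409) = 3.7409
  grad(y) = 34.4454, v = y - alpha*grad = 0.7889
  prox(v) = soft_thresh(0.7889, 0.0488) = 0.7401
Iteration 2: beta = 0.3333, y = 0.7401 + 0.3333*(0.7401 - 3.7409) = -0.2602
  grad(y) = 10.4388, v = y - alpha*grad = -1.1548
  prox(v) = soft_thresh(-1.1548, 0.0488) = -1.106
f(x_2) = 3*(-1.106)^2 + 12*(-1.106) + 0.57*|-1.106| = -8.9716


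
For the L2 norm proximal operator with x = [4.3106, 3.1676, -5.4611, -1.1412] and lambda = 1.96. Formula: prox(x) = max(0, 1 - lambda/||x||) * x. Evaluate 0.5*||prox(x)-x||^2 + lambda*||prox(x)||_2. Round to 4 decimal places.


Step 1: Compute ||x||.
||x|| = 7.7292
Step 2: Compute scaling factor.
scale = max(0, 1 - 1.96/7.7292) = 0.7464
Step 3: prox(x) = [3.2175, 2.3644, -4.0763, -0.8518]
||prox(x)|| = 5.7692
Step 4: Proximal objective.
0.5*||prox-x||^2 = 1.9208
lambda*||prox|| = 11.3076
Total = 13.2285


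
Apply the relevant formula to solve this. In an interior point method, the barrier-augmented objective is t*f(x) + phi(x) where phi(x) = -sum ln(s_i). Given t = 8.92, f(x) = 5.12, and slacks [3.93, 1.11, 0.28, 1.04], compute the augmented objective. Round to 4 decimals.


Step 1: Compute log-barrier.
ln values: [1.3686, 0.1044, -1.273, 0.0392]
phi = -(1.3686 + 0.1044 - 1.273 + 0.0392) = -0.2393
Step 2: Compute augmented objective.
t*f(x) = 8.92*5.12 = 45.6704
Total = 45.6704 - 0.2393 = 45.4311


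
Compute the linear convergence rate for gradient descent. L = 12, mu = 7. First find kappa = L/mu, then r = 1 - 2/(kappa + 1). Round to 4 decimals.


Step 1: Compute the condition number.
kappa = L/mu = 12/7 = 1.7143
Step 2: Compute the convergence rate.
r = 1 - 2/(kappa + 1) = 1 - 2*mu/(L + mu) = (L - mu)/(L + mu) = 5/19 = 0.2632


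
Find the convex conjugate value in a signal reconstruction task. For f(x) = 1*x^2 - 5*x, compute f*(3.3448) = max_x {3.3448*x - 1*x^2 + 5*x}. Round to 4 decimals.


f*(y) = sup_x {y*x - a*x^2 - b*x} = sup_x {(y-b)*x - a*x^2}
FOC: (y - b) - 2a*x = 0 => x* = (y - b)/(2a)
x* = (3.3448 + 5)/(2*1) = 4.1724
f*(3.3448) = (y-b)^2/(4a) = (3.3448 + 5)^2/(4*1)
= 69.6357/4 = 17.4089


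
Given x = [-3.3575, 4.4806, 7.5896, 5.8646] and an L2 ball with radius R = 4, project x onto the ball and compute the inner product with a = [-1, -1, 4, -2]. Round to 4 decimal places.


Step 1: Compute ||x|| (intermediates to 6 decimals).
||x|| = sqrt((-3.3575)^2 + 4.4806^2 + 7.5896^2 + 5.8646^2) = 11.106041
Step 2: Project.
Since ||x|| > R, scale = R/||x|| = 4/11.106041 = 0.360164, proj(x) = scale * x
proj(x) = [-1.209251, 1.613751, 2.733501, 2.112218]
Step 3: Dot product.
a^T * proj(x) = -1*(-1.209251) - 1*1.613751 + 4*2.733501 - 2*2.112218 = 6.3051


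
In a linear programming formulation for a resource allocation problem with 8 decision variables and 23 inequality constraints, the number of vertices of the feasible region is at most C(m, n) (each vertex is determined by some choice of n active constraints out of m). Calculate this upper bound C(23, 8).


Each vertex corresponds to some choice of n active constraints out of m, so the number of vertices is at most C(m, n) = m! / (n!(m-n)!).
m = 23, n = 8
Numerator: 23 * 22 * 21 * 20 * 19 * 18 * 17 * 16
Denominator: 8! = 40320
C(23, 8) = 490314


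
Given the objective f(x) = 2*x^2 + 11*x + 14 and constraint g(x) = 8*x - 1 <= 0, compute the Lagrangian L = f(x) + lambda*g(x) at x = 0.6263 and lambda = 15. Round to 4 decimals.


Step 1: Evaluate f(x).
f(0.6263) = 2*0.6263^2 + 11*0.6263 + 14 = 21.6738
Step 2: Evaluate g(x).
g(0.6263) = 8*0.6263 - 1 = 4.0104
Step 3: Compute Lagrangian.
L = 21.6738 + 15*4.0104 = 81.8298


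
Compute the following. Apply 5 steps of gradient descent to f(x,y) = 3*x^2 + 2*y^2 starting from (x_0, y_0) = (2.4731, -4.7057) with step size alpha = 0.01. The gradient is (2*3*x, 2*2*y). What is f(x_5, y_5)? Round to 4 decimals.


Gradient descent on f(x,y) = 3*x^2 + 2*y^2.
Starting point: (2.4731, -4.7057), alpha = 0.01
Step 1: grad_x = 2*3*2.4731 = 14.8386, grad_y = 2*2*-4.7057 = -18.8228
  x_1 = 2.4731 - 0.01*14.8386 = 2.3247
  y_1 = -4.7057 - 0.01*-18.8228 = -4.5175
Step 2: grad_x = 2*3*2.3247 = 13.9483, grad_y = 2*2*-4.5175 = -18.0699
  x_2 = 2.3247 - 0.01*13.9483 = 2.1852
  y_2 = -4.5175 - 0.01*-18.0699 = -4.3368
Step 3: grad_x = 2*3*2.1852 = 13.1114, grad_y = 2*2*-4.3368 = -17.3471
  x_3 = 2.1852 - 0.01*13.1114 = 2.0541
  y_3 = -4.3368 - 0.01*-17.3471 = -4.1633
Step 4: grad_x = 2*3*2.0541 = 12.3247, grad_y = 2*2*-4.1633 = -16.6532
  x_4 = 2.0541 - 0.01*12.3247 = 1.9309
  y_4 = -4.1633 - 0.01*-16.6532 = -3.9968
Step 5: grad_x = 2*3*1.9309 = 11.5852, grad_y = 2*2*-3.9968 = -15.9871
  x_5 = 1.9309 - 0.01*11.5852 = 1.815
  y_5 = -3.9968 - 0.01*-15.9871 = -3.8369
f(1.815, -3.8369) = 3*1.815^2 + 2*(-3.8369)^2 = 39.3265


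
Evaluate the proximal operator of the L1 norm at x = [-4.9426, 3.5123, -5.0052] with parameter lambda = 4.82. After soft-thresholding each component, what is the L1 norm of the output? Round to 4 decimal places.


Soft-thresholding with lambda = 4.82:
prox(-4.9426) = sign(-4.9426)*max(|-4.9426| - 4.82, 0) = -0.1226
prox(3.5123) = sign(3.5123)*max(|3.5123| - 4.82, 0) = 0.0
prox(-5.0052) = sign(-5.0052)*max(|-5.0052| - 4.82, 0) = -0.1852
prox(x) = [-0.1226, 0.0, -0.1852]
||prox(x)||_1 = 0.1226 + 0.0 + 0.1852 = 0.3078


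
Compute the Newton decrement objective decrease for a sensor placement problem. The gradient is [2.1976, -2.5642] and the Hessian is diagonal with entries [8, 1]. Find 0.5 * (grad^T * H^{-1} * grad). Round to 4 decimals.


Step 1: H is diagonal, so H^(-1) * g = [0.2747, -2.5642].
Step 2: g^T H^(-1) g = sum_i g_i^2 / H_ii
  = (2.1976)^2/8 + (-2.5642)^2/1
  = 0.6037 + 6.5751 = 7.1788
Step 3: Objective decrease = 0.5 * g^T H^(-1) g = 3.5894


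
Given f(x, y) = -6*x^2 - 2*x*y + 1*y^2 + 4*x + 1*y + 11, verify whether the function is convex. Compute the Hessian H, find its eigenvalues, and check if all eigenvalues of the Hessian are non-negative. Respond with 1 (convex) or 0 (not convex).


The Hessian of f(x,y) = -6*x^2 - 2*x*y + 1*y^2 + 4*x + 1*y + 11 is:
H = [[-12, -2], [-2, 2]]
Trace = -12 + 2 = -10
Determinant = -12*2 - (-2)^2 = -28
Discriminant = (-10)^2 - 4*-28 = 212.0
Eigenvalues: lambda_1 = -12.2801, lambda_2 = 2.2801
The function is not convex.

0


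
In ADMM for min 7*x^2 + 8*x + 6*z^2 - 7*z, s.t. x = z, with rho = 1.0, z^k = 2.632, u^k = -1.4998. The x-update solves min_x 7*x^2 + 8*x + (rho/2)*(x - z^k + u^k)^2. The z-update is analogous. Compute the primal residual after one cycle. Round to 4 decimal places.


ADMM iteration with rho = 1.0, z^k = 2.632, u^k = -1.4998
Step 1: x-update.
Minimize 7*x^2 + 8*x + (1.0/2)*(x - 2.632 - 1.4998)^2
FOC: (2*7 + 1.0)*x = -8 + 1.0*(2.632 + 1.4998)
x^{k+1} = -0.2579
Step 2: z-update.
Minimize 6*z^2 - 7*z + (1.0/2)*(-0.2579 - z - 1.4998)^2
FOC: (2*6 + 1.0)*z = 7 + 1.0*(-0.2579 - 1.4998)
z^{k+1} = 0.4033
Step 3: u-update.
u^{k+1} = -1.4998 - 0.2579 - 0.4033 = -2.1609
Step 4: Primal residual = |-0.2579 - 0.4033| = 0.6611


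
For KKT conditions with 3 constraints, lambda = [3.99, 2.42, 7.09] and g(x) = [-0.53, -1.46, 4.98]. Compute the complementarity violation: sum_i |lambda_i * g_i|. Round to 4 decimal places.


KKT complementary slackness check:
lambda_1 * g_1 = 3.99 * -0.53 = -2.1147
lambda_2 * g_2 = 2.42 * -1.46 = -3.5332
lambda_3 * g_3 = 7.09 * 4.98 = 35.3082
Total violation = 2.1147 + 3.5332 + 35.3082 = 40.9561


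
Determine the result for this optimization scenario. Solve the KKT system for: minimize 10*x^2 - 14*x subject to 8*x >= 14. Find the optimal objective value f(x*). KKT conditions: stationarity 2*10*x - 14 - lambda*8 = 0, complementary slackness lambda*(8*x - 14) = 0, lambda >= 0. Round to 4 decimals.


Step 1: Try lambda = 0 (constraint inactive).
x_unc = 14/(2*10) = 0.7
Check: 8*0.7 = 5.6 < 14 -- violated!
Step 2: Constraint must be active: 8*x = 14
x* = 14/8 = 1.75
lambda = (2*10*1.75 - 14)/8 = 2.625
Step 3: Compute optimal value.
f(x*) = 10*1.75^2 - 14*1.75 = 6.125


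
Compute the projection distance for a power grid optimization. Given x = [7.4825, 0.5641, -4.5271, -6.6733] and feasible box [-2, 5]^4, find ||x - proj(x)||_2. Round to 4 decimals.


Project each component onto [-2, 5].
clip(7.4825) = 5.0, clip(0.5641) = 0.5641, clip(-4.5271) = -2.0, clip(-6.6733) = -2.0
Projection = [5.0, 0.5641, -2.0, -2.0]
Squared diffs: [6.1628, 0.0, 6.3862, 21.8397]
Distance = sqrt(34.3887) = 5.8642


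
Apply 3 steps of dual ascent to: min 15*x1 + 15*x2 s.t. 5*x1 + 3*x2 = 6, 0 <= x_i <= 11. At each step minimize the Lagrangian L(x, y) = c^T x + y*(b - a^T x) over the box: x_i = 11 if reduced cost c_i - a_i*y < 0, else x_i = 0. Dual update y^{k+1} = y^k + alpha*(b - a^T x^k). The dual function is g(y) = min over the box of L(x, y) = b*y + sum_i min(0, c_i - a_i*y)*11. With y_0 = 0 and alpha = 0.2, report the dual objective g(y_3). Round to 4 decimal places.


Dual ascent for LP: min 15*x1 + 15*x2, 5*x1 + 3*x2 = 6, 0 <= x_i <= 11
Step 1: y^k = 0.0, reduced costs: (15.0, 15.0)
  x^k = (0.0, 0.0), subgradient = b - a^T x = 6.0
  y^{k+1} = 0.0 + 0.2*6.0 = 1.2
Step 2: y^k = 1.2, reduced costs: (9.0, 11.4)
  x^k = (0.0, 0.0), subgradient = b - a^T x = 6.0
  y^{k+1} = 1.2 + 0.2*6.0 = 2.4
Step 3: y^k = 2.4, reduced costs: (3.0, 7.8)
  x^k = (0.0, 0.0), subgradient = b - a^T x = 6.0
  y^{k+1} = 2.4 + 0.2*6.0 = 3.6
Dual objective at y_3 = 3.6: reduced costs (-3.0, 4.2), box minimizer x = (11.0, 0.0)
g(y_3) = b*y + (c1 - a1*y)*x1 + (c2 - a2*y)*x2 = 6*3.6 + (-3.0)*11.0 + 4.2*0.0 = 21.6 - 33.0 + 0.0 = -11.4


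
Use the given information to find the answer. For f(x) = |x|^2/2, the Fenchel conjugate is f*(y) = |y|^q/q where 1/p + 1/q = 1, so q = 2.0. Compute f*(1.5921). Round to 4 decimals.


The conjugate exponent q satisfies 1/p + 1/q = 1.
p = 2, so q = 2/(2 - 1) = 2.0
|y|^q = 1.5921^2.0 = 2.5348
f*(1.5921) = 2.5348 / 2.0 = 1.2674


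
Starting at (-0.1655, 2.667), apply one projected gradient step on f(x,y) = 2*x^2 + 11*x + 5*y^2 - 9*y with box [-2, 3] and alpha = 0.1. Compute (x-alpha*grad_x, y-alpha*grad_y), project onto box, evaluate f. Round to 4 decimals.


Step 1: Compute gradient at (-0.1655, 2.667).
grad_x = 2*2*-0.1655 + 11 = 10.338
grad_y = 2*5*2.667 - 9 = 17.67
Step 2: Gradient step.
x_raw = -0.1655 - 0.1*10.338 = -1.1993
y_raw = 2.667 - 0.1*17.67 = 0.9
Step 3: Project onto [-2, 3].
x_proj = clip(-1.1993) = -1.1993
y_proj = clip(0.9) = 0.9
Step 4: Evaluate f.
f(-1.1993, 0.9) = -14.3657


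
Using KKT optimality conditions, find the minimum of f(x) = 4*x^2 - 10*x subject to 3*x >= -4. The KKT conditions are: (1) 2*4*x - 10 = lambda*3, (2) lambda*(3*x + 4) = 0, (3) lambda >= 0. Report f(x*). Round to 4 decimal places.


Step 1: Try lambda = 0 (constraint inactive).
Stationarity: 2*4*x - 10 = 0
x* = 10/(2*4) = 1.25
Check constraint: 3*1.25 = 3.75 >= -4 -- satisfied.
Step 2: Compute optimal value.
f(x*) = 4*1.25^2 - 10*1.25 = -6.25


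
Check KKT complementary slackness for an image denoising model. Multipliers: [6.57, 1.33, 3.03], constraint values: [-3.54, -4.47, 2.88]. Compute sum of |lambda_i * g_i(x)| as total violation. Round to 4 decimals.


KKT complementary slackness check:
lambda_1 * g_1 = 6.57 * -3.54 = -23.2578
lambda_2 * g_2 = 1.33 * -4.47 = -5.9451
lambda_3 * g_3 = 3.03 * 2.88 = 8.7264
Total violation = 23.2578 + 5.9451 + 8.7264 = 37.9293


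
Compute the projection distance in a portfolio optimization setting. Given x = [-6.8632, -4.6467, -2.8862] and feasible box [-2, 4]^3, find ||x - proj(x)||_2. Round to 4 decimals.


Project each component onto [-2, 4].
clip(-6.8632) = -2.0, clip(-4.6467) = -2.0, clip(-2.8862) = -2.0
Projection = [-2.0, -2.0, -2.0]
Squared diffs: [23.6507, 7.005, 0.7854]
Distance = sqrt(31.4411) = 5.6072


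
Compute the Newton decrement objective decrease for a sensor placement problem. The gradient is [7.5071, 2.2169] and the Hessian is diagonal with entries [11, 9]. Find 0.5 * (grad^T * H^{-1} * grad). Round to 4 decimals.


Step 1: H is diagonal, so H^(-1) * g = [0.6825, 0.2463].
Step 2: g^T H^(-1) g = sum_i g_i^2 / H_ii
  = (7.5071)^2/11 + (2.2169)^2/9
  = 5.1233 + 0.5461 = 5.6694
Step 3: Objective decrease = 0.5 * g^T H^(-1) g = 2.8347


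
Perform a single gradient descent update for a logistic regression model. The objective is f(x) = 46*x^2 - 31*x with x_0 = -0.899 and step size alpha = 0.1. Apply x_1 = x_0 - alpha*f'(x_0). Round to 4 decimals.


We compute the gradient at x_0 and apply the update.
f'(x) = 92*x - 31
f'(-0.899) = 92*-0.899 - 31 = -113.708
x_1 = -0.899 - 0.1*-113.708 = 10.4718


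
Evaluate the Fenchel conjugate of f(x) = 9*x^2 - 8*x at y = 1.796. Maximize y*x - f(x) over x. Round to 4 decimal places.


f*(y) = sup_x {y*x - a*x^2 - b*x} = sup_x {(y-b)*x - a*x^2}
FOC: (y - b) - 2a*x = 0 => x* = (y - b)/(2a)
x* = (1.796 + 8)/(2*9) = 0.5442
f*(1.796) = (y-b)^2/(4a) = (1.796 + 8)^2/(4*9)
= 95.9616/36 = 2.6656


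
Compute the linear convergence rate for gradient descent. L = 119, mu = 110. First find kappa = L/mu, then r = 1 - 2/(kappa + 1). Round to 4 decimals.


Step 1: Compute the condition number.
kappa = L/mu = 119/110 = 1.0818
Step 2: Compute the convergence rate.
r = 1 - 2/(kappa + 1) = 1 - 2*mu/(L + mu) = (L - mu)/(L + mu) = 9/229 = 0.0393


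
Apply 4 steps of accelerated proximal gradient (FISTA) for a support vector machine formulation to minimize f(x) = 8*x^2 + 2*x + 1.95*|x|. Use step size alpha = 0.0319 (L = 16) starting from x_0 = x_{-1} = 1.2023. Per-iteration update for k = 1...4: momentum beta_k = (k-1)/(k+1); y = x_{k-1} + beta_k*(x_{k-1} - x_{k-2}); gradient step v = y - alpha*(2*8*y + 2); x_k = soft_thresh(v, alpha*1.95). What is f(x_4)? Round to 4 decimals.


FISTA on f(x) = 8*x^2 + 2*x + 1.95*|x|
L = 16, alpha = 0.0319
Iteration 1: beta = 0.0, y = 1.2023 + 0.0*(1.2023 - 1.2023) = 1.2023
  grad(y) = 21.2368, v = y - alpha*grad = 0.5248
  prox(v) = soft_thresh(0.5248, 0.0622) = 0.4626
Iteration 2: beta = 0.3333, y = 0.4626 + 0.3333*(0.4626 - 1.2023) = 0.2161
  grad(y) = 5.4574, v = y - alpha*grad = 0.042
  prox(v) = soft_thresh(0.042, 0.0622) = 0.0
Iteration 3: beta = 0.5, y = 0.0 + 0.5*(0.0 - 0.4626) = -0.2313
  grad(y) = -1.7011, v = y - alpha*grad = -0.1771
  prox(v) = soft_thresh(-0.1771, 0.0622) = -0.1148
Iteration 4: beta = 0.6, y = -0.1148 + 0.6*(-0.1148 - 0.0) = -0.1838
  grad(y) = -0.9401, v = y - alpha*grad = -0.1538
  prox(v) = soft_thresh(-0.1538, 0.0622) = -0.0916
f(x_4) = 8*(-0.0916)^2 + 2*(-0.0916) + 1.95*|-0.0916| = 0.0625


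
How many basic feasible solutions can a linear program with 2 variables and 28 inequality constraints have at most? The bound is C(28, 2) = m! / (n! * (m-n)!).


Each vertex corresponds to some choice of n active constraints out of m, so the number of vertices is at most C(m, n) = m! / (n!(m-n)!).
m = 28, n = 2
Numerator: 28 * 27
Denominator: 2! = 2
C(28, 2) = 378


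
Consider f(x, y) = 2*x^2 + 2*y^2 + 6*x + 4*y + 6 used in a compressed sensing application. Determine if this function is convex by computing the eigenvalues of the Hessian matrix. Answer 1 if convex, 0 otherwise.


The Hessian of f(x,y) = 2*x^2 + 2*y^2 + 6*x + 4*y + 6 is:
H = [[4, 0], [0, 4]]
Trace = 4 + 4 = 8
Determinant = 4*4 - (0)^2 = 16
Discriminant = (8)^2 - 4*16 = 0.0
Eigenvalues: lambda_1 = 4.0, lambda_2 = 4.0
The function is convex.

1


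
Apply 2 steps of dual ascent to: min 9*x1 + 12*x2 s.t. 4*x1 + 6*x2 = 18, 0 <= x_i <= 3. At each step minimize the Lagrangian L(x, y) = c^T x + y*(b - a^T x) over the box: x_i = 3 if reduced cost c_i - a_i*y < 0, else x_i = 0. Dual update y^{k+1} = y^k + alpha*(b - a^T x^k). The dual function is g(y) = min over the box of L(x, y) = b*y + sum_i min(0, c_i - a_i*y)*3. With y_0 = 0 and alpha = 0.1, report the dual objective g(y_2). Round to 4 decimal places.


Dual ascent for LP: min 9*x1 + 12*x2, 4*x1 + 6*x2 = 18, 0 <= x_i <= 3
Step 1: y^k = 0.0, reduced costs: (9.0, 12.0)
  x^k = (0.0, 0.0), subgradient = b - a^T x = 18.0
  y^{k+1} = 0.0 + 0.1*18.0 = 1.8
Step 2: y^k = 1.8, reduced costs: (1.8, 1.2)
  x^k = (0.0, 0.0), subgradient = b - a^T x = 18.0
  y^{k+1} = 1.8 + 0.1*18.0 = 3.6
Dual objective at y_2 = 3.6: reduced costs (-5.4, -9.6), box minimizer x = (3.0, 3.0)
g(y_2) = b*y + (c1 - a1*y)*x1 + (c2 - a2*y)*x2 = 18*3.6 + (-5.4)*3.0 + (-9.6)*3.0 = 64.8 - 16.2 - 28.8 = 19.8


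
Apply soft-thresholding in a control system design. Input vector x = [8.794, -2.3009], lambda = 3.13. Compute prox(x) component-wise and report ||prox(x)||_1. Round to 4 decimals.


Soft-thresholding with lambda = 3.13:
prox(8.794) = sign(8.794)*max(|8.794| - 3.13, 0) = 5.664
prox(-2.3009) = sign(-2.3009)*max(|-2.3009| - 3.13, 0) = 0.0
prox(x) = [5.664, 0.0]
||prox(x)||_1 = 5.664 + 0.0 = 5.664


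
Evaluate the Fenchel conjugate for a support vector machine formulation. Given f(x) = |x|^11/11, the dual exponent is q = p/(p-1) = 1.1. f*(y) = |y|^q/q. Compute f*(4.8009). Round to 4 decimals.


The conjugate exponent q satisfies 1/p + 1/q = 1.
p = 11, so q = 11/(11 - 1) = 1.1
|y|^q = 4.8009^1.1 = 5.6164
f*(4.8009) = 5.6164 / 1.1 = 5.1058


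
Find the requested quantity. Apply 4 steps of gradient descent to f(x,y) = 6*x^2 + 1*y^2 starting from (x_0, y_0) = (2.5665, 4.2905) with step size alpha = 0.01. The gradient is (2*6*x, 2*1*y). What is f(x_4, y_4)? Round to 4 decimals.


Gradient descent on f(x,y) = 6*x^2 + 1*y^2.
Starting point: (2.5665, 4.2905), alpha = 0.01
Step 1: grad_x = 2*6*2.5665 = 30.798, grad_y = 2*1*4.2905 = 8.581
  x_1 = 2.5665 - 0.01*30.798 = 2.2585
  y_1 = 4.2905 - 0.01*8.581 = 4.2047
Step 2: grad_x = 2*6*2.2585 = 27.1022, grad_y = 2*1*4.2047 = 8.4094
  x_2 = 2.2585 - 0.01*27.1022 = 1.9875
  y_2 = 4.2047 - 0.01*8.4094 = 4.1206
Step 3: grad_x = 2*6*1.9875 = 23.85, grad_y = 2*1*4.1206 = 8.2412
  x_3 = 1.9875 - 0.01*23.85 = 1.749
  y_3 = 4.1206 - 0.01*8.2412 = 4.0382
Step 4: grad_x = 2*6*1.749 = 20.988, grad_y = 2*1*4.0382 = 8.0764
  x_4 = 1.749 - 0.01*20.988 = 1.5391
  y_4 = 4.0382 - 0.01*8.0764 = 3.9574
f(1.5391, 3.9574) = 6*1.5391^2 + 1*3.9574^2 = 29.8745


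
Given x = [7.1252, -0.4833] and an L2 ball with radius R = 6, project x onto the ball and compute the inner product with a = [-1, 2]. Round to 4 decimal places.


Step 1: Compute ||x|| (intermediates to 6 decimals).
||x|| = sqrt(7.1252^2 + (-0.4833)^2) = 7.141572
Step 2: Project.
Since ||x|| > R, scale = R/||x|| = 6/7.141572 = 0.840151, proj(x) = scale * x
proj(x) = [5.986244, -0.406045]
Step 3: Dot product.
a^T * proj(x) = -1*5.986244 + 2*(-0.406045) = -6.7983


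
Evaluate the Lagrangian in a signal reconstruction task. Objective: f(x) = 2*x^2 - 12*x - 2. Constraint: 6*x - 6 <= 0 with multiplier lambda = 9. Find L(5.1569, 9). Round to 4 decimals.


Step 1: Evaluate f(x).
f(5.1569) = 2*5.1569^2 - 12*5.1569 - 2 = -10.6956
Step 2: Evaluate g(x).
g(5.1569) = 6*5.1569 - 6 = 24.9414
Step 3: Compute Lagrangian.
L = -10.6956 + 9*24.9414 = 213.777


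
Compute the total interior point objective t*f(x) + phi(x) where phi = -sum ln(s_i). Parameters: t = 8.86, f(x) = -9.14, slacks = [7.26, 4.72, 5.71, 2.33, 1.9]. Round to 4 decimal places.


Step 1: Compute log-barrier.
ln values: [1.9824, 1.5518, 1.7422, 0.8459, 0.6419]
phi = -(1.9824 + 1.5518 + 1.7422 + 0.8459 + 0.6419) = -6.7641
Step 2: Compute augmented objective.
t*f(x) = 8.86*-9.14 = -80.9804
Total = -80.9804 - 6.7641 = -87.7445


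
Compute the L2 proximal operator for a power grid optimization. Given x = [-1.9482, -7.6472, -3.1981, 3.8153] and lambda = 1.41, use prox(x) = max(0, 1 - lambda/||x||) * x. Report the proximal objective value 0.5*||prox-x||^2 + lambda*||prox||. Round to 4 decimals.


Step 1: Compute ||x||.
||x|| = 9.3306
Step 2: Compute scaling factor.
scale = max(0, 1 - 1.41/9.3306) = 0.8489
Step 3: prox(x) = [-1.6538, -6.4916, -2.7148, 3.2387]
||prox(x)|| = 7.9206
Step 4: Proximal objective.
0.5*||prox-x||^2 = 0.9941
lambda*||prox|| = 11.168
Total = 12.1621


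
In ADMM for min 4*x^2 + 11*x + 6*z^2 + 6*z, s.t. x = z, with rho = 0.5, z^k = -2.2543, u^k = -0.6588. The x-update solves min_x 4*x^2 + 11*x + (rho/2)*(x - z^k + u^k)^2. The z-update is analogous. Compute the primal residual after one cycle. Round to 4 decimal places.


ADMM iteration with rho = 0.5, z^k = -2.2543, u^k = -0.6588
Step 1: x-update.
Minimize 4*x^2 + 11*x + (0.5/2)*(x + 2.2543 - 0.6588)^2
FOC: (2*4 + 0.5)*x = -11 + 0.5*(-2.2543 + 0.6588)
x^{k+1} = -1.388
Step 2: z-update.
Minimize 6*z^2 + 6*z + (0.5/2)*(-1.388 - z - 0.6588)^2
FOC: (2*6 + 0.5)*z = -6 + 0.5*(-1.388 - 0.6588)
z^{k+1} = -0.5619
Step 3: u-update.
u^{k+1} = -0.6588 - 1.388 + 0.5619 = -1.4849
Step 4: Primal residual = |-1.388 + 0.5619| = 0.8261


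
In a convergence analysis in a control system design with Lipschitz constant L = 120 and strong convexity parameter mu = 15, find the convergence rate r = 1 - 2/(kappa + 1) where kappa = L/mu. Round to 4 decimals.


Step 1: Compute the condition number.
kappa = L/mu = 120/15 = 8.0
Step 2: Compute the convergence rate.
r = 1 - 2/(kappa + 1) = 1 - 2*mu/(L + mu) = (L - mu)/(L + mu) = 105/135 = 0.7778


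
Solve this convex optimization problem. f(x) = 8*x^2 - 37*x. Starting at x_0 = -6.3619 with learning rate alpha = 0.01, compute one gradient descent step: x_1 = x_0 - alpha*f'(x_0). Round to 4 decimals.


We compute the gradient at x_0 and apply the update.
f'(x) = 16*x - 37
f'(-6.3619) = 16*-6.3619 - 37 = -138.7904
x_1 = -6.3619 - 0.01*-138.7904 = -4.974


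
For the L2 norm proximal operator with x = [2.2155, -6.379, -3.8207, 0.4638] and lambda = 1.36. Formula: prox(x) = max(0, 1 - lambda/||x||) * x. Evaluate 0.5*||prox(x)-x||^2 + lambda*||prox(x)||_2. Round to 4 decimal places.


Step 1: Compute ||x||.
||x|| = 7.7726
Step 2: Compute scaling factor.
scale = max(0, 1 - 1.36/7.7726) = 0.825
Step 3: prox(x) = [1.8278, -5.2628, -3.1522, 0.3826]
||prox(x)|| = 6.4126
Step 4: Proximal objective.
0.5*||prox-x||^2 = 0.9248
lambda*||prox|| = 8.7211
Total = 9.6459


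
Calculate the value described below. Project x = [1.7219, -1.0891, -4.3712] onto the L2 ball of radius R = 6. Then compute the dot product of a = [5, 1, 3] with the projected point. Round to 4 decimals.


Step 1: Compute ||x|| (intermediates to 6 decimals).
||x|| = sqrt(1.7219^2 + (-1.0891)^2 + (-4.3712)^2) = 4.822703
Step 2: Project.
Since ||x|| <= R, proj = x (no scaling needed).
proj(x) = [1.7219, -1.0891, -4.3712]
Step 3: Dot product.
a^T * proj(x) = 5*1.7219 + 1*(-1.0891) + 3*(-4.3712) = -5.5932


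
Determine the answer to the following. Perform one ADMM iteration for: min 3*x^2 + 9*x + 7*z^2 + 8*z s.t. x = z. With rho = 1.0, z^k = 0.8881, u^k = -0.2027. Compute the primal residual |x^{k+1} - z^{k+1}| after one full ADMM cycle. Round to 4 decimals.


ADMM iteration with rho = 1.0, z^k = 0.8881, u^k = -0.2027
Step 1: x-update.
Minimize 3*x^2 + 9*x + (1.0/2)*(x - 0.8881 - 0.2027)^2
FOC: (2*3 + 1.0)*x = -9 + 1.0*(0.8881 + 0.2027)
x^{k+1} = -1.1299
Step 2: z-update.
Minimize 7*z^2 + 8*z + (1.0/2)*(-1.1299 - z - 0.2027)^2
FOC: (2*7 + 1.0)*z = -8 + 1.0*(-1.1299 - 0.2027)
z^{k+1} = -0.6222
Step 3: u-update.
u^{k+1} = -0.2027 - 1.1299 + 0.6222 = -0.7104
Step 4: Primal residual = |-1.1299 + 0.6222| = 0.5077


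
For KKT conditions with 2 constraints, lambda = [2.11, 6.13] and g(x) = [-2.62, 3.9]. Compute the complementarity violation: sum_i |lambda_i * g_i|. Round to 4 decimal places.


KKT complementary slackness check:
lambda_1 * g_1 = 2.11 * -2.62 = -5.5282
lambda_2 * g_2 = 6.13 * 3.9 = 23.907
Total violation = 5.5282 + 23.907 = 29.4352


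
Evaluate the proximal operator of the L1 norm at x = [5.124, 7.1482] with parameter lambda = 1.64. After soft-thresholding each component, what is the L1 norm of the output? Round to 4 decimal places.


Soft-thresholding with lambda = 1.64:
prox(5.124) = sign(5.124)*max(|5.124| - 1.64, 0) = 3.484
prox(7.1482) = sign(7.1482)*max(|7.1482| - 1.64, 0) = 5.5082
prox(x) = [3.484, 5.5082]
||prox(x)||_1 = 3.484 + 5.5082 = 8.9922
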